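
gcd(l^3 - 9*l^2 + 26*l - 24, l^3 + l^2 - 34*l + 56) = l^2 - 6*l + 8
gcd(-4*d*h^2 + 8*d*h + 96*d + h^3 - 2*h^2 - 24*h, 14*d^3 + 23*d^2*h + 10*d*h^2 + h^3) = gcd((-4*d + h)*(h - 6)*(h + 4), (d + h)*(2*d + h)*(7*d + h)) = 1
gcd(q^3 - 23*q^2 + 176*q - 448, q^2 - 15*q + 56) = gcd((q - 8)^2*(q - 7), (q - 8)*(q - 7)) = q^2 - 15*q + 56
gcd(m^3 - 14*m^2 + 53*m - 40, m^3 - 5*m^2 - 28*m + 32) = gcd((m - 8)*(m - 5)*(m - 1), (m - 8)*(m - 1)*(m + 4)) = m^2 - 9*m + 8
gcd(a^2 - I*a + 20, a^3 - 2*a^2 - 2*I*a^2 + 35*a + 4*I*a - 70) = 1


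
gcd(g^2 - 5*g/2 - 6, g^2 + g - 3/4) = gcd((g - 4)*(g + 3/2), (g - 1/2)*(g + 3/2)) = g + 3/2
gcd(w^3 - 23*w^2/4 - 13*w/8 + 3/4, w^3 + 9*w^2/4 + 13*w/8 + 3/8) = w + 1/2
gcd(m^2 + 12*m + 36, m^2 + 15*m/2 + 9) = m + 6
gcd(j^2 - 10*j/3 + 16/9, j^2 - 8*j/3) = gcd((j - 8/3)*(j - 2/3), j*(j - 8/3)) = j - 8/3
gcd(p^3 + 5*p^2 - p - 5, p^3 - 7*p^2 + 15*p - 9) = p - 1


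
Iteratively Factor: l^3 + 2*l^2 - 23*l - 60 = (l + 3)*(l^2 - l - 20) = (l + 3)*(l + 4)*(l - 5)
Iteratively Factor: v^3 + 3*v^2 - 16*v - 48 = (v + 4)*(v^2 - v - 12) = (v + 3)*(v + 4)*(v - 4)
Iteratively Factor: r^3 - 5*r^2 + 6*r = (r - 2)*(r^2 - 3*r) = (r - 3)*(r - 2)*(r)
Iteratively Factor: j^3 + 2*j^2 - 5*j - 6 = (j + 3)*(j^2 - j - 2) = (j + 1)*(j + 3)*(j - 2)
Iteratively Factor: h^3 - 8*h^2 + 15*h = (h - 3)*(h^2 - 5*h) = (h - 5)*(h - 3)*(h)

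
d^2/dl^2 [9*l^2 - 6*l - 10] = 18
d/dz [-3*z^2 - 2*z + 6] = -6*z - 2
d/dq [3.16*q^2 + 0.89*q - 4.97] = 6.32*q + 0.89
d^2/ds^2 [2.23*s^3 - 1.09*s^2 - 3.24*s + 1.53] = 13.38*s - 2.18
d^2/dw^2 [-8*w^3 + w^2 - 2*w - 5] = 2 - 48*w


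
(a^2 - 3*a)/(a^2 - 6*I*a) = (a - 3)/(a - 6*I)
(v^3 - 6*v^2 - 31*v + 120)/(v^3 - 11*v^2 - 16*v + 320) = (v - 3)/(v - 8)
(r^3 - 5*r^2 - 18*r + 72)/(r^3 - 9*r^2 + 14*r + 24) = (r^2 + r - 12)/(r^2 - 3*r - 4)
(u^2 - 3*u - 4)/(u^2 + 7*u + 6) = (u - 4)/(u + 6)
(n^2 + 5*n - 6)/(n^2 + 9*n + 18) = (n - 1)/(n + 3)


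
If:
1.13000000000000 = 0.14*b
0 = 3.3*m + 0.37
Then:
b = 8.07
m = -0.11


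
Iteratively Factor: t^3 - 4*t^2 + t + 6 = (t - 3)*(t^2 - t - 2) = (t - 3)*(t - 2)*(t + 1)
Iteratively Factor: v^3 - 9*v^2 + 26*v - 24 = (v - 4)*(v^2 - 5*v + 6) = (v - 4)*(v - 3)*(v - 2)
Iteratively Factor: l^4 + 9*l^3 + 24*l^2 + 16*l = (l)*(l^3 + 9*l^2 + 24*l + 16) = l*(l + 4)*(l^2 + 5*l + 4) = l*(l + 1)*(l + 4)*(l + 4)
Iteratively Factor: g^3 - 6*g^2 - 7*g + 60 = (g + 3)*(g^2 - 9*g + 20) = (g - 4)*(g + 3)*(g - 5)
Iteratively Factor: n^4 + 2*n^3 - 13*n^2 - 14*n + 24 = (n + 4)*(n^3 - 2*n^2 - 5*n + 6) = (n + 2)*(n + 4)*(n^2 - 4*n + 3) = (n - 3)*(n + 2)*(n + 4)*(n - 1)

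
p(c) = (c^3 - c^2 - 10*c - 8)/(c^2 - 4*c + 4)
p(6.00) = 7.00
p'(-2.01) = 0.38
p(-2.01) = -0.00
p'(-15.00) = 1.00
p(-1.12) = 0.06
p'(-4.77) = 0.89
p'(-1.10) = -0.40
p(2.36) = -185.38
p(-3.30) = -0.78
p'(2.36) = 1045.24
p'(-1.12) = -0.37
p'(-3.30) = 0.75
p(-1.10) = 0.05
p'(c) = (4 - 2*c)*(c^3 - c^2 - 10*c - 8)/(c^2 - 4*c + 4)^2 + (3*c^2 - 2*c - 10)/(c^2 - 4*c + 4) = (c^3 - 6*c^2 + 14*c + 36)/(c^3 - 6*c^2 + 12*c - 8)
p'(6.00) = 1.88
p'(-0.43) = -2.01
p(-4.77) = -2.00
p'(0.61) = -15.84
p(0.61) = -7.37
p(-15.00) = -11.97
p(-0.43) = -0.67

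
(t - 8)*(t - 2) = t^2 - 10*t + 16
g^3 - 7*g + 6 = (g - 2)*(g - 1)*(g + 3)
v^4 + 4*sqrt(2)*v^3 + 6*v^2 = v^2*(v + sqrt(2))*(v + 3*sqrt(2))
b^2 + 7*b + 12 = (b + 3)*(b + 4)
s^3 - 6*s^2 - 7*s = s*(s - 7)*(s + 1)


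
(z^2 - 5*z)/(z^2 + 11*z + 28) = z*(z - 5)/(z^2 + 11*z + 28)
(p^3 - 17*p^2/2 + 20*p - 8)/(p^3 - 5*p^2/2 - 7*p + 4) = (p - 4)/(p + 2)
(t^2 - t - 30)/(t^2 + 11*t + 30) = (t - 6)/(t + 6)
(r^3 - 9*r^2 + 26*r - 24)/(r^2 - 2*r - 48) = (-r^3 + 9*r^2 - 26*r + 24)/(-r^2 + 2*r + 48)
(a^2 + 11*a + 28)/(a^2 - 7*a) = (a^2 + 11*a + 28)/(a*(a - 7))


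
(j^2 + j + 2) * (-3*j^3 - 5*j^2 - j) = -3*j^5 - 8*j^4 - 12*j^3 - 11*j^2 - 2*j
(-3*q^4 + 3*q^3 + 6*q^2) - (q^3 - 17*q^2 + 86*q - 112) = -3*q^4 + 2*q^3 + 23*q^2 - 86*q + 112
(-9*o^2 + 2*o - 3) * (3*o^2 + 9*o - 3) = -27*o^4 - 75*o^3 + 36*o^2 - 33*o + 9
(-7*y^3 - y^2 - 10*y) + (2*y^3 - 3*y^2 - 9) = -5*y^3 - 4*y^2 - 10*y - 9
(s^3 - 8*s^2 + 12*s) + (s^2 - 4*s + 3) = s^3 - 7*s^2 + 8*s + 3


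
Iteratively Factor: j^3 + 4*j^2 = (j)*(j^2 + 4*j) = j^2*(j + 4)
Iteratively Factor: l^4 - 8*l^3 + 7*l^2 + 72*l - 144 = (l - 4)*(l^3 - 4*l^2 - 9*l + 36) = (l - 4)^2*(l^2 - 9) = (l - 4)^2*(l - 3)*(l + 3)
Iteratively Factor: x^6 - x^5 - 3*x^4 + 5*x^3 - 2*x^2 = (x - 1)*(x^5 - 3*x^3 + 2*x^2) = x*(x - 1)*(x^4 - 3*x^2 + 2*x) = x*(x - 1)^2*(x^3 + x^2 - 2*x) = x*(x - 1)^3*(x^2 + 2*x) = x^2*(x - 1)^3*(x + 2)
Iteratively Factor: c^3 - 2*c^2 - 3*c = (c)*(c^2 - 2*c - 3) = c*(c - 3)*(c + 1)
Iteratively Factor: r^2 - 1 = (r + 1)*(r - 1)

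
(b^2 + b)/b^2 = (b + 1)/b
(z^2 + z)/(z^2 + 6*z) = (z + 1)/(z + 6)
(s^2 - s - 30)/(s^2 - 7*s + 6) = (s + 5)/(s - 1)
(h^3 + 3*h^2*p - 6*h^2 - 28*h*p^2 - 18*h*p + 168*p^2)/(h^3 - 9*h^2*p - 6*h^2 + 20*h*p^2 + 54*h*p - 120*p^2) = (-h - 7*p)/(-h + 5*p)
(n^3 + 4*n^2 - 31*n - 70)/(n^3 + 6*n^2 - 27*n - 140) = (n + 2)/(n + 4)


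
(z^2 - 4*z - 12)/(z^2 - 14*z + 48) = (z + 2)/(z - 8)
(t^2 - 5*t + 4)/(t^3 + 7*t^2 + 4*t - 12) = (t - 4)/(t^2 + 8*t + 12)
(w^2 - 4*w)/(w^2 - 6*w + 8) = w/(w - 2)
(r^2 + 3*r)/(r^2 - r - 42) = r*(r + 3)/(r^2 - r - 42)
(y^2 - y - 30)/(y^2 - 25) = (y - 6)/(y - 5)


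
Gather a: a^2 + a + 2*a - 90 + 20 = a^2 + 3*a - 70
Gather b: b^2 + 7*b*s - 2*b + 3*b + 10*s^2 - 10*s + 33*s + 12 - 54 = b^2 + b*(7*s + 1) + 10*s^2 + 23*s - 42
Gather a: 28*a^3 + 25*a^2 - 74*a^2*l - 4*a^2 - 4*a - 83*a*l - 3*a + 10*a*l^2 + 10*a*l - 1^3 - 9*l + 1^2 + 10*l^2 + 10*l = 28*a^3 + a^2*(21 - 74*l) + a*(10*l^2 - 73*l - 7) + 10*l^2 + l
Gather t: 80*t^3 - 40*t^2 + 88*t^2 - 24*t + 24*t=80*t^3 + 48*t^2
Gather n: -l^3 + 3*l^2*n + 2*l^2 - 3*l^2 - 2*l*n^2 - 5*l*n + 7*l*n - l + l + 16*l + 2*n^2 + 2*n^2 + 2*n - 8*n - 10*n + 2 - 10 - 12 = -l^3 - l^2 + 16*l + n^2*(4 - 2*l) + n*(3*l^2 + 2*l - 16) - 20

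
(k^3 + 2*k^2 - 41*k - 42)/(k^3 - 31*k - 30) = (k + 7)/(k + 5)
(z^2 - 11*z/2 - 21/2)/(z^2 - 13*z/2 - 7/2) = (2*z + 3)/(2*z + 1)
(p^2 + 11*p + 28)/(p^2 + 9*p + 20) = (p + 7)/(p + 5)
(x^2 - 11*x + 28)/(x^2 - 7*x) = (x - 4)/x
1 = 1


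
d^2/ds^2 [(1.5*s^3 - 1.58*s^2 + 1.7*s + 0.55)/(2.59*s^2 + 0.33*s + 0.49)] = (-2.8421709430404e-14*s^5 - 1.4210854715202e-14*s^4 + 22.027792*s^3 + 35.623098*s^2 - 7.96341*s - 2.584716)/(17.373979*s^6 + 6.641019*s^5 + 10.70706*s^4 + 2.548755*s^3 + 2.02566*s^2 + 0.237699*s + 0.117649)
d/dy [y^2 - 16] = 2*y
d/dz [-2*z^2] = -4*z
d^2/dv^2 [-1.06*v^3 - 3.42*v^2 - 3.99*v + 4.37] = -6.36*v - 6.84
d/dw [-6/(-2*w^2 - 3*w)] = 6*(-4*w - 3)/(w^2*(2*w + 3)^2)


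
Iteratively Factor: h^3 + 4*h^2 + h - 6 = (h + 3)*(h^2 + h - 2) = (h + 2)*(h + 3)*(h - 1)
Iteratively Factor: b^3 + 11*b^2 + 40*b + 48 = (b + 3)*(b^2 + 8*b + 16) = (b + 3)*(b + 4)*(b + 4)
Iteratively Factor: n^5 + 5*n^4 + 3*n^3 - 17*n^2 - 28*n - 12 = (n + 2)*(n^4 + 3*n^3 - 3*n^2 - 11*n - 6) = (n + 1)*(n + 2)*(n^3 + 2*n^2 - 5*n - 6) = (n + 1)*(n + 2)*(n + 3)*(n^2 - n - 2) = (n + 1)^2*(n + 2)*(n + 3)*(n - 2)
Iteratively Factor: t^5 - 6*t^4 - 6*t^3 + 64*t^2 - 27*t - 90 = (t - 3)*(t^4 - 3*t^3 - 15*t^2 + 19*t + 30) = (t - 3)*(t + 1)*(t^3 - 4*t^2 - 11*t + 30) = (t - 5)*(t - 3)*(t + 1)*(t^2 + t - 6) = (t - 5)*(t - 3)*(t - 2)*(t + 1)*(t + 3)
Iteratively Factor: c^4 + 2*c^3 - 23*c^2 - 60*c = (c)*(c^3 + 2*c^2 - 23*c - 60) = c*(c - 5)*(c^2 + 7*c + 12) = c*(c - 5)*(c + 4)*(c + 3)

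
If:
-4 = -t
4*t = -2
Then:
No Solution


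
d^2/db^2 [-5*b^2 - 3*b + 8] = -10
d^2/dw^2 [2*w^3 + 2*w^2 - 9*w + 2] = 12*w + 4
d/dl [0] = 0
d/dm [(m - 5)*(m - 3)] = 2*m - 8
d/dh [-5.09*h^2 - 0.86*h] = -10.18*h - 0.86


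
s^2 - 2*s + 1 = (s - 1)^2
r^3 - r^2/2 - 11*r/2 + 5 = (r - 2)*(r - 1)*(r + 5/2)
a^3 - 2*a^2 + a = a*(a - 1)^2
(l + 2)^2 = l^2 + 4*l + 4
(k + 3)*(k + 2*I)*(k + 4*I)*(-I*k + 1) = -I*k^4 + 7*k^3 - 3*I*k^3 + 21*k^2 + 14*I*k^2 - 8*k + 42*I*k - 24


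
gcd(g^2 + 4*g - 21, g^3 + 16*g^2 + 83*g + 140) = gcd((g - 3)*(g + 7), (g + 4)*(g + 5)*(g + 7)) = g + 7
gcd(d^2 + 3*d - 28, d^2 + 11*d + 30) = 1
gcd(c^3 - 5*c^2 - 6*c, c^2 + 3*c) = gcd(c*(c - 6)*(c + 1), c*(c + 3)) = c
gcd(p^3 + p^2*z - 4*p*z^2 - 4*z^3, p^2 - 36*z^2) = 1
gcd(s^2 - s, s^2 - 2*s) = s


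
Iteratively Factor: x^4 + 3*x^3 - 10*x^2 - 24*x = (x - 3)*(x^3 + 6*x^2 + 8*x) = (x - 3)*(x + 2)*(x^2 + 4*x) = x*(x - 3)*(x + 2)*(x + 4)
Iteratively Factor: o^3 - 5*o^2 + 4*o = (o - 1)*(o^2 - 4*o) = (o - 4)*(o - 1)*(o)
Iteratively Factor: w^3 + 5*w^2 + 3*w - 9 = (w - 1)*(w^2 + 6*w + 9) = (w - 1)*(w + 3)*(w + 3)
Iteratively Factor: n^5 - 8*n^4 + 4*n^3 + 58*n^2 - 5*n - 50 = (n + 1)*(n^4 - 9*n^3 + 13*n^2 + 45*n - 50) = (n - 1)*(n + 1)*(n^3 - 8*n^2 + 5*n + 50) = (n - 1)*(n + 1)*(n + 2)*(n^2 - 10*n + 25) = (n - 5)*(n - 1)*(n + 1)*(n + 2)*(n - 5)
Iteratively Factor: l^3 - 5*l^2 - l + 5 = (l - 1)*(l^2 - 4*l - 5) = (l - 1)*(l + 1)*(l - 5)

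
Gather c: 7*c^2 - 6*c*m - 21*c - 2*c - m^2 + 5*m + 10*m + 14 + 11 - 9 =7*c^2 + c*(-6*m - 23) - m^2 + 15*m + 16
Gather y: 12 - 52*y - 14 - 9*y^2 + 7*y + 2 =-9*y^2 - 45*y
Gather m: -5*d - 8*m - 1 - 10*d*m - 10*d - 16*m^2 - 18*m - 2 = -15*d - 16*m^2 + m*(-10*d - 26) - 3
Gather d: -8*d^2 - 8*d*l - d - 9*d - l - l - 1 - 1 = -8*d^2 + d*(-8*l - 10) - 2*l - 2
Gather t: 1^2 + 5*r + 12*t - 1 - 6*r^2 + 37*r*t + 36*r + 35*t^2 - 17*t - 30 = -6*r^2 + 41*r + 35*t^2 + t*(37*r - 5) - 30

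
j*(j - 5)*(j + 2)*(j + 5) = j^4 + 2*j^3 - 25*j^2 - 50*j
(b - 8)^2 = b^2 - 16*b + 64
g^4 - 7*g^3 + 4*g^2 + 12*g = g*(g - 6)*(g - 2)*(g + 1)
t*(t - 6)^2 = t^3 - 12*t^2 + 36*t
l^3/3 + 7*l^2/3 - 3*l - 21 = (l/3 + 1)*(l - 3)*(l + 7)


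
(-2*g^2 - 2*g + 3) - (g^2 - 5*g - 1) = -3*g^2 + 3*g + 4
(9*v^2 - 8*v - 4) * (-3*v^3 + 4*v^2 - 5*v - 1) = -27*v^5 + 60*v^4 - 65*v^3 + 15*v^2 + 28*v + 4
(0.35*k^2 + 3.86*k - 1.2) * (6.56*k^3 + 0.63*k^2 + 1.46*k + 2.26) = 2.296*k^5 + 25.5421*k^4 - 4.9292*k^3 + 5.6706*k^2 + 6.9716*k - 2.712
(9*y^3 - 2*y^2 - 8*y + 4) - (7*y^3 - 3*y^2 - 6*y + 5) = 2*y^3 + y^2 - 2*y - 1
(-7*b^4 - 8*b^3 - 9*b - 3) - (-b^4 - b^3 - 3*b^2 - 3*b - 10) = -6*b^4 - 7*b^3 + 3*b^2 - 6*b + 7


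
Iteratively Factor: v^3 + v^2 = (v)*(v^2 + v) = v*(v + 1)*(v)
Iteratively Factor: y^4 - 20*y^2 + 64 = (y + 2)*(y^3 - 2*y^2 - 16*y + 32) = (y + 2)*(y + 4)*(y^2 - 6*y + 8) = (y - 2)*(y + 2)*(y + 4)*(y - 4)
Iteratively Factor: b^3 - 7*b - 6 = (b - 3)*(b^2 + 3*b + 2) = (b - 3)*(b + 1)*(b + 2)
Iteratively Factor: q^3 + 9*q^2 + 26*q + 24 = (q + 2)*(q^2 + 7*q + 12) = (q + 2)*(q + 4)*(q + 3)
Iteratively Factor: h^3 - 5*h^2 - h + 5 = (h - 1)*(h^2 - 4*h - 5) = (h - 5)*(h - 1)*(h + 1)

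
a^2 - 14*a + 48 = (a - 8)*(a - 6)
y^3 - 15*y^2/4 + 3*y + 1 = (y - 2)^2*(y + 1/4)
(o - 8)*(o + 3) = o^2 - 5*o - 24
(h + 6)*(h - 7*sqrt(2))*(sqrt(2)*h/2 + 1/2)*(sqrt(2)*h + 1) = h^4 - 6*sqrt(2)*h^3 + 6*h^3 - 36*sqrt(2)*h^2 - 27*h^2/2 - 81*h - 7*sqrt(2)*h/2 - 21*sqrt(2)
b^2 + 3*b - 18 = (b - 3)*(b + 6)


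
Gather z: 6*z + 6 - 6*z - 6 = 0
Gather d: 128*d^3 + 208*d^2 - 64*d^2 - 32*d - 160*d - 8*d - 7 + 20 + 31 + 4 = 128*d^3 + 144*d^2 - 200*d + 48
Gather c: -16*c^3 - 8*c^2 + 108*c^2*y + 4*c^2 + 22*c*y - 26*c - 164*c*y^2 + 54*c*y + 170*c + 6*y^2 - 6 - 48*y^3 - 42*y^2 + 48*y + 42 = -16*c^3 + c^2*(108*y - 4) + c*(-164*y^2 + 76*y + 144) - 48*y^3 - 36*y^2 + 48*y + 36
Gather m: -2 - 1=-3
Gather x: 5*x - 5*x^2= -5*x^2 + 5*x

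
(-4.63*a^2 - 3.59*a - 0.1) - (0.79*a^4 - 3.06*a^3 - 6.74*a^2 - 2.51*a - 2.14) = -0.79*a^4 + 3.06*a^3 + 2.11*a^2 - 1.08*a + 2.04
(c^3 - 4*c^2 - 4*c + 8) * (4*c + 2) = 4*c^4 - 14*c^3 - 24*c^2 + 24*c + 16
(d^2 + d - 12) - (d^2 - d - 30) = 2*d + 18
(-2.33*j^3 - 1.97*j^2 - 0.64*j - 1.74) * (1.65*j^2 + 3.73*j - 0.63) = -3.8445*j^5 - 11.9414*j^4 - 6.9362*j^3 - 4.0171*j^2 - 6.087*j + 1.0962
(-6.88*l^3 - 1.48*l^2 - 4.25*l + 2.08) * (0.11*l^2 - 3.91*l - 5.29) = -0.7568*l^5 + 26.738*l^4 + 41.7145*l^3 + 24.6755*l^2 + 14.3497*l - 11.0032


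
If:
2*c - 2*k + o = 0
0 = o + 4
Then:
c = k + 2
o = -4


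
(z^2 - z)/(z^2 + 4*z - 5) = z/(z + 5)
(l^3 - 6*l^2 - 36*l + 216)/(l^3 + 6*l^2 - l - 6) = (l^2 - 12*l + 36)/(l^2 - 1)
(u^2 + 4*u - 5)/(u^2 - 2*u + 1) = (u + 5)/(u - 1)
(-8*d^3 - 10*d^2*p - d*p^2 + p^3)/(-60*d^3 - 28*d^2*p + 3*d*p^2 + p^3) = (-4*d^2 - 3*d*p + p^2)/(-30*d^2 + d*p + p^2)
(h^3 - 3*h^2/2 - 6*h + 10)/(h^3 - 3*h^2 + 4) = (h + 5/2)/(h + 1)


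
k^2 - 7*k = k*(k - 7)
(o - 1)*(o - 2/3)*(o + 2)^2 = o^4 + 7*o^3/3 - 2*o^2 - 4*o + 8/3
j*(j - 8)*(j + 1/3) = j^3 - 23*j^2/3 - 8*j/3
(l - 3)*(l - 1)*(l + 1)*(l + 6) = l^4 + 3*l^3 - 19*l^2 - 3*l + 18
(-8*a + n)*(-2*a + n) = 16*a^2 - 10*a*n + n^2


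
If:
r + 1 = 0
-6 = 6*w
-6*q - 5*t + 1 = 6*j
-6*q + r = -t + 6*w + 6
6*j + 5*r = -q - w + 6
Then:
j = 218/105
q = -16/35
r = -1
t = -61/35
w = -1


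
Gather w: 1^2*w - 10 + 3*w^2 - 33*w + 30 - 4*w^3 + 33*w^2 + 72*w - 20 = -4*w^3 + 36*w^2 + 40*w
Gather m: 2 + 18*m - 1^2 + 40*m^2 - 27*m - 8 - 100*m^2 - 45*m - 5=-60*m^2 - 54*m - 12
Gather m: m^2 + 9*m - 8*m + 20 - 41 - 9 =m^2 + m - 30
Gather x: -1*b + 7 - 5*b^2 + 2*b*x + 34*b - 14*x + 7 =-5*b^2 + 33*b + x*(2*b - 14) + 14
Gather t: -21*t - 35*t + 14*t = -42*t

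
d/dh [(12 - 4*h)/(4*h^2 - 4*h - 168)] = (-h^2 + h + (h - 3)*(2*h - 1) + 42)/(-h^2 + h + 42)^2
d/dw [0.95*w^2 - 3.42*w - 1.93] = 1.9*w - 3.42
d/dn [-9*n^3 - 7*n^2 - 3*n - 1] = -27*n^2 - 14*n - 3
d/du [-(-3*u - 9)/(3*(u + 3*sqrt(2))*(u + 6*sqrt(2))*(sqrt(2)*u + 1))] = (-2*sqrt(2)*u^3 - 19*u^2 - 9*sqrt(2)*u^2 - 114*u - 135*sqrt(2) + 36)/(2*u^6 + 38*sqrt(2)*u^5 + 541*u^4 + 1782*sqrt(2)*u^3 + 5418*u^2 + 3240*sqrt(2)*u + 1296)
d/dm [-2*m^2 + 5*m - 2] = 5 - 4*m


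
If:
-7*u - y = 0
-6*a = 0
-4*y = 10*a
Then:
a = 0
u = 0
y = 0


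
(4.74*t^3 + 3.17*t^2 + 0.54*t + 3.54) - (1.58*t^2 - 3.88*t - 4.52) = 4.74*t^3 + 1.59*t^2 + 4.42*t + 8.06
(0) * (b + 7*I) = 0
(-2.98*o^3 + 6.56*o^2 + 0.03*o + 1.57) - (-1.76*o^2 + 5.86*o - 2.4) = -2.98*o^3 + 8.32*o^2 - 5.83*o + 3.97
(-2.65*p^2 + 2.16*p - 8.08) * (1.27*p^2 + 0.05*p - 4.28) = -3.3655*p^4 + 2.6107*p^3 + 1.1884*p^2 - 9.6488*p + 34.5824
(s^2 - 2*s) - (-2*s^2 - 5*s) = 3*s^2 + 3*s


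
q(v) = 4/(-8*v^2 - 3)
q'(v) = 64*v/(-8*v^2 - 3)^2 = 64*v/(8*v^2 + 3)^2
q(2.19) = -0.10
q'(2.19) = 0.08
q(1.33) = -0.23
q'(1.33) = 0.29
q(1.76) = -0.14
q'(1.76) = 0.15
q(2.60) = -0.07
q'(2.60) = 0.05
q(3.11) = -0.05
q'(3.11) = 0.03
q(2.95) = -0.06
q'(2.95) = 0.04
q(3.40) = -0.04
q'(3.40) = 0.02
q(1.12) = -0.31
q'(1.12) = 0.42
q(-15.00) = 0.00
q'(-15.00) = 0.00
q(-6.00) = -0.01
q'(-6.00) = 0.00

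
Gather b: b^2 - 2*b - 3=b^2 - 2*b - 3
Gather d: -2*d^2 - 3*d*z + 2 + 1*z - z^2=-2*d^2 - 3*d*z - z^2 + z + 2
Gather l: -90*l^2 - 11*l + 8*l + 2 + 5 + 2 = -90*l^2 - 3*l + 9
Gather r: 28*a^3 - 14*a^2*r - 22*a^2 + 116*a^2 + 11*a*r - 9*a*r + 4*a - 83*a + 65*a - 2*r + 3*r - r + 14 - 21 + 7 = 28*a^3 + 94*a^2 - 14*a + r*(-14*a^2 + 2*a)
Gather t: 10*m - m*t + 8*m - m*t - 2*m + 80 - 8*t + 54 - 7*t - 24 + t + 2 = 16*m + t*(-2*m - 14) + 112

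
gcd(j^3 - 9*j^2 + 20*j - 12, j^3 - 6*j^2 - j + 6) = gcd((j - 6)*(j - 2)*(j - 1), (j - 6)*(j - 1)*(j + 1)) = j^2 - 7*j + 6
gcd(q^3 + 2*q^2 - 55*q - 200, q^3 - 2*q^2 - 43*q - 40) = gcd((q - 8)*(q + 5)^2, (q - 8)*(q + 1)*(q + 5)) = q^2 - 3*q - 40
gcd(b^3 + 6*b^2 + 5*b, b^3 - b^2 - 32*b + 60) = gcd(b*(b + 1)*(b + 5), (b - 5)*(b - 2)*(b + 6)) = 1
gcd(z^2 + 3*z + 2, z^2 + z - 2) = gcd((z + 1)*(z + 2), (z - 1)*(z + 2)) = z + 2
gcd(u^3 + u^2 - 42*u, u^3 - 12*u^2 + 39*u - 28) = 1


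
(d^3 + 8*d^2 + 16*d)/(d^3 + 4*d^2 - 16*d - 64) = d/(d - 4)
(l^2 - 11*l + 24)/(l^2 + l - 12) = (l - 8)/(l + 4)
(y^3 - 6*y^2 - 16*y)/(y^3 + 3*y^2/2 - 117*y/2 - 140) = 2*y*(y + 2)/(2*y^2 + 19*y + 35)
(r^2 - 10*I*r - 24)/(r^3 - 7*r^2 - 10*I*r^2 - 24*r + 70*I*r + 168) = 1/(r - 7)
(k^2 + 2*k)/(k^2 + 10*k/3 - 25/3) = 3*k*(k + 2)/(3*k^2 + 10*k - 25)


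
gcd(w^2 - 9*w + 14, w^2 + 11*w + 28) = 1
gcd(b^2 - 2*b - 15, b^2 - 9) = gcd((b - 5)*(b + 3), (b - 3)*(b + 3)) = b + 3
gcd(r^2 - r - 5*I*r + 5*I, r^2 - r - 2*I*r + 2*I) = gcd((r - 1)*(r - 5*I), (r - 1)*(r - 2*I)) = r - 1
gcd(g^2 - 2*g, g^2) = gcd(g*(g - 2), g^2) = g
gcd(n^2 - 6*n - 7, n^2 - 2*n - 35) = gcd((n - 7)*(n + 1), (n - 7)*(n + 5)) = n - 7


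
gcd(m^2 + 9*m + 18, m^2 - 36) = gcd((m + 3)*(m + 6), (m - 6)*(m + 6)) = m + 6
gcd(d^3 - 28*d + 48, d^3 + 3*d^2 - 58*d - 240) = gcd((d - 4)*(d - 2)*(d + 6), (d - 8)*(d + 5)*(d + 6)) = d + 6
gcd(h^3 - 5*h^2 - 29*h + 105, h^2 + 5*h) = h + 5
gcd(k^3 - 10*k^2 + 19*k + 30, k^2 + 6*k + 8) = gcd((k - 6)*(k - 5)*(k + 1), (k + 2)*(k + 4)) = 1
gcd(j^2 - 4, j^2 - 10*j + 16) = j - 2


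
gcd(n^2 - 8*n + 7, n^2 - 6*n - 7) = n - 7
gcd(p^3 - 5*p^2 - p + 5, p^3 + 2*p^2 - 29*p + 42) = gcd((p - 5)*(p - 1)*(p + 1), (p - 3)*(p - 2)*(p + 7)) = 1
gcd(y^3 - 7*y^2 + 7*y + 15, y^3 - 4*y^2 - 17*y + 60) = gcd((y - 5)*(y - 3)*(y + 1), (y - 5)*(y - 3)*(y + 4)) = y^2 - 8*y + 15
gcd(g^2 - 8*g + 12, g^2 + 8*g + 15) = 1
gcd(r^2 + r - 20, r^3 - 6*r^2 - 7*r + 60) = r - 4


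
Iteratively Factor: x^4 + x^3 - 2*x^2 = (x)*(x^3 + x^2 - 2*x) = x*(x + 2)*(x^2 - x) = x^2*(x + 2)*(x - 1)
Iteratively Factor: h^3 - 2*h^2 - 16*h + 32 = (h - 4)*(h^2 + 2*h - 8) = (h - 4)*(h + 4)*(h - 2)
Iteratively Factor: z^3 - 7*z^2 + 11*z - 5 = (z - 5)*(z^2 - 2*z + 1) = (z - 5)*(z - 1)*(z - 1)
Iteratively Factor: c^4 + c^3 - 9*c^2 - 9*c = (c)*(c^3 + c^2 - 9*c - 9) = c*(c - 3)*(c^2 + 4*c + 3) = c*(c - 3)*(c + 3)*(c + 1)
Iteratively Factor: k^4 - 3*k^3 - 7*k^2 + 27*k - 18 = (k - 3)*(k^3 - 7*k + 6) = (k - 3)*(k + 3)*(k^2 - 3*k + 2) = (k - 3)*(k - 2)*(k + 3)*(k - 1)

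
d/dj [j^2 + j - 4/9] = 2*j + 1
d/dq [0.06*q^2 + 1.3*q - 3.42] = 0.12*q + 1.3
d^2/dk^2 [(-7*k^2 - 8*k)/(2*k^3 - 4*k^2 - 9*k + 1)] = 2*(-28*k^6 - 96*k^5 - 186*k^4 + 78*k^3 + 12*k^2 - 96*k - 79)/(8*k^9 - 48*k^8 - 12*k^7 + 380*k^6 + 6*k^5 - 1032*k^4 - 507*k^3 + 231*k^2 - 27*k + 1)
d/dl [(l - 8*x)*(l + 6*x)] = 2*l - 2*x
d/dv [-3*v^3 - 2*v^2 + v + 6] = -9*v^2 - 4*v + 1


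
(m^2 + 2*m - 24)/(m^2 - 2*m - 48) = (m - 4)/(m - 8)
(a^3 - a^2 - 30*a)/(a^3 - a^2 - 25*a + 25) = a*(a - 6)/(a^2 - 6*a + 5)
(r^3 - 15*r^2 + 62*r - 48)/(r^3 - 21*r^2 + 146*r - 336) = (r - 1)/(r - 7)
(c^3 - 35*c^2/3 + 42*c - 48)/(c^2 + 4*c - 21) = (c^2 - 26*c/3 + 16)/(c + 7)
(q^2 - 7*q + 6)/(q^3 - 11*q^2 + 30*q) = (q - 1)/(q*(q - 5))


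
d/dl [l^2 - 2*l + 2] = 2*l - 2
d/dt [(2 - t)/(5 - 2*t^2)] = (2*t^2 - 4*t*(t - 2) - 5)/(2*t^2 - 5)^2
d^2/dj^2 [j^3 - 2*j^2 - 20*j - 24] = 6*j - 4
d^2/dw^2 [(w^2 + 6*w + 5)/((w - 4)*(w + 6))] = 2*(4*w^3 + 87*w^2 + 462*w + 1004)/(w^6 + 6*w^5 - 60*w^4 - 280*w^3 + 1440*w^2 + 3456*w - 13824)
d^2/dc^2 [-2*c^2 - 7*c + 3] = -4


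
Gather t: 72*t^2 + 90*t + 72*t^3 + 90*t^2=72*t^3 + 162*t^2 + 90*t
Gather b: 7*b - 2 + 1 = 7*b - 1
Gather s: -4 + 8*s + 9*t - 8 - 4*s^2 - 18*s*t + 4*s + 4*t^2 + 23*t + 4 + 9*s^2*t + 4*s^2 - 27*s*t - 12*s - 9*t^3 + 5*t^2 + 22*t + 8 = 9*s^2*t - 45*s*t - 9*t^3 + 9*t^2 + 54*t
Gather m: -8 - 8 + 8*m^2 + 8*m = 8*m^2 + 8*m - 16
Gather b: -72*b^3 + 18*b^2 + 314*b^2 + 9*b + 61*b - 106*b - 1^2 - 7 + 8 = -72*b^3 + 332*b^2 - 36*b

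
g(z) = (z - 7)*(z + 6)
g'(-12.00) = -25.00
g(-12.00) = 114.00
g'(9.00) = 17.00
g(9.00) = 30.00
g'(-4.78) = -10.56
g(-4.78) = -14.37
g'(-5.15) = -11.30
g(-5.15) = -10.33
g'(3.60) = 6.20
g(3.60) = -32.64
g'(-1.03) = -3.06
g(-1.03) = -39.91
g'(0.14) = -0.72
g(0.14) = -42.12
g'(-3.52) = -8.04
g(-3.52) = -26.09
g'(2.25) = 3.50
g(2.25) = -39.19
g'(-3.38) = -7.76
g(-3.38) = -27.20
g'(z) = 2*z - 1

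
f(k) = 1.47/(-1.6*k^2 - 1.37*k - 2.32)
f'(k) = 1.47*(3.2*k + 1.37)/(-1.6*k^2 - 1.37*k - 2.32)^2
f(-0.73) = -0.68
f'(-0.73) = -0.30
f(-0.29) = -0.71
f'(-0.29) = 0.15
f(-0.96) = -0.59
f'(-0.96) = -0.41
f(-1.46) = -0.39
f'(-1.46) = -0.35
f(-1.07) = -0.55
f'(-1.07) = -0.42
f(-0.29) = -0.71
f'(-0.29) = 0.15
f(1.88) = -0.14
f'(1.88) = 0.10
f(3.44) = -0.06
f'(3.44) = 0.03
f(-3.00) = -0.12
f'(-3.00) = -0.08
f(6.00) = -0.02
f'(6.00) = 0.01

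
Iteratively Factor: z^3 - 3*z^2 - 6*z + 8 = (z - 1)*(z^2 - 2*z - 8) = (z - 4)*(z - 1)*(z + 2)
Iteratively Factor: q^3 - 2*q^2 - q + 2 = (q + 1)*(q^2 - 3*q + 2) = (q - 1)*(q + 1)*(q - 2)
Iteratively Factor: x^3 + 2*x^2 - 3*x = (x)*(x^2 + 2*x - 3) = x*(x + 3)*(x - 1)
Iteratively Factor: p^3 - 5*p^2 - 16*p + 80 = (p + 4)*(p^2 - 9*p + 20) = (p - 4)*(p + 4)*(p - 5)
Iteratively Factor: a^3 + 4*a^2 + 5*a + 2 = (a + 2)*(a^2 + 2*a + 1) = (a + 1)*(a + 2)*(a + 1)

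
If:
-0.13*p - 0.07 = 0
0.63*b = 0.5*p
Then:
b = -0.43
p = -0.54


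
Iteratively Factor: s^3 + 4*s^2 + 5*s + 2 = (s + 1)*(s^2 + 3*s + 2) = (s + 1)*(s + 2)*(s + 1)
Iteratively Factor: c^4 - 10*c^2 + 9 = (c - 1)*(c^3 + c^2 - 9*c - 9) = (c - 1)*(c + 3)*(c^2 - 2*c - 3) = (c - 1)*(c + 1)*(c + 3)*(c - 3)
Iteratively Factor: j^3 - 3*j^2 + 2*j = (j)*(j^2 - 3*j + 2) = j*(j - 1)*(j - 2)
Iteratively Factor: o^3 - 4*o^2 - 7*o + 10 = (o + 2)*(o^2 - 6*o + 5) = (o - 1)*(o + 2)*(o - 5)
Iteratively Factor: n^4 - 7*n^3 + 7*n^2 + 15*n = (n - 5)*(n^3 - 2*n^2 - 3*n) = n*(n - 5)*(n^2 - 2*n - 3) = n*(n - 5)*(n + 1)*(n - 3)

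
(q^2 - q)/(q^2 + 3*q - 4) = q/(q + 4)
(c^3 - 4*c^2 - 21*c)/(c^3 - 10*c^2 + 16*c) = (c^2 - 4*c - 21)/(c^2 - 10*c + 16)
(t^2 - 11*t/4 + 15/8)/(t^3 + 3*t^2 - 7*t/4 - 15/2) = (4*t - 5)/(2*(2*t^2 + 9*t + 10))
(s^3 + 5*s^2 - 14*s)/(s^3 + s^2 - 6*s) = (s + 7)/(s + 3)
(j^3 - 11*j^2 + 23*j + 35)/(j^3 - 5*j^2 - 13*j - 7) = (j - 5)/(j + 1)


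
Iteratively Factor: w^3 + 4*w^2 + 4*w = (w)*(w^2 + 4*w + 4) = w*(w + 2)*(w + 2)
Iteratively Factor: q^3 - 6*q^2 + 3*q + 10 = (q - 2)*(q^2 - 4*q - 5) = (q - 2)*(q + 1)*(q - 5)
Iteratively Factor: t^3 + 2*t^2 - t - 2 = (t + 2)*(t^2 - 1) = (t - 1)*(t + 2)*(t + 1)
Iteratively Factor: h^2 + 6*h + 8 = (h + 2)*(h + 4)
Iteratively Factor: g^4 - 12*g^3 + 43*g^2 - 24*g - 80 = (g - 4)*(g^3 - 8*g^2 + 11*g + 20) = (g - 4)*(g + 1)*(g^2 - 9*g + 20) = (g - 5)*(g - 4)*(g + 1)*(g - 4)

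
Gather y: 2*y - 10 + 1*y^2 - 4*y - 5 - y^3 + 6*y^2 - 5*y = -y^3 + 7*y^2 - 7*y - 15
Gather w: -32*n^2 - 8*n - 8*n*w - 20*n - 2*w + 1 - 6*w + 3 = -32*n^2 - 28*n + w*(-8*n - 8) + 4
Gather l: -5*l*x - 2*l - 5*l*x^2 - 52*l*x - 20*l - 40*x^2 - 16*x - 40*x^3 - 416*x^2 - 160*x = l*(-5*x^2 - 57*x - 22) - 40*x^3 - 456*x^2 - 176*x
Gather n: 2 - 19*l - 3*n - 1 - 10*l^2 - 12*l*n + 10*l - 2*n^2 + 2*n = -10*l^2 - 9*l - 2*n^2 + n*(-12*l - 1) + 1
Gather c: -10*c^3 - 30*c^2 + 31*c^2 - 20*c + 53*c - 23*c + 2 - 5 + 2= -10*c^3 + c^2 + 10*c - 1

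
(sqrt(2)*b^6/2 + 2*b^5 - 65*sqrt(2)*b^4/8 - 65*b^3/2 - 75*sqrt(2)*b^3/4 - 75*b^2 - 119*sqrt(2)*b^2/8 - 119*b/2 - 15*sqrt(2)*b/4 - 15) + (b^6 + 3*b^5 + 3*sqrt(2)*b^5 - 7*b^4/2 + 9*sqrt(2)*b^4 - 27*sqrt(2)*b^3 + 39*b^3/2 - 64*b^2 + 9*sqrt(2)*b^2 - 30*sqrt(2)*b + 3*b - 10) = sqrt(2)*b^6/2 + b^6 + 3*sqrt(2)*b^5 + 5*b^5 - 7*b^4/2 + 7*sqrt(2)*b^4/8 - 183*sqrt(2)*b^3/4 - 13*b^3 - 139*b^2 - 47*sqrt(2)*b^2/8 - 113*b/2 - 135*sqrt(2)*b/4 - 25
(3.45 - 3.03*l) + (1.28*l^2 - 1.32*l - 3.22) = 1.28*l^2 - 4.35*l + 0.23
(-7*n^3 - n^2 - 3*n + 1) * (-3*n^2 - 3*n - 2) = 21*n^5 + 24*n^4 + 26*n^3 + 8*n^2 + 3*n - 2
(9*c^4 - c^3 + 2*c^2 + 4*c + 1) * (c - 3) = 9*c^5 - 28*c^4 + 5*c^3 - 2*c^2 - 11*c - 3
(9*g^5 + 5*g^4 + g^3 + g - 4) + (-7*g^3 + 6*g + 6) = 9*g^5 + 5*g^4 - 6*g^3 + 7*g + 2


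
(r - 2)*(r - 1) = r^2 - 3*r + 2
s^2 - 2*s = s*(s - 2)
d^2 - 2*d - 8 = (d - 4)*(d + 2)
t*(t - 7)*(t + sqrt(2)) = t^3 - 7*t^2 + sqrt(2)*t^2 - 7*sqrt(2)*t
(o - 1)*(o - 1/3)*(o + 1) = o^3 - o^2/3 - o + 1/3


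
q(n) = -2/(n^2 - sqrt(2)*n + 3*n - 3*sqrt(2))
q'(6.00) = 0.02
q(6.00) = -0.05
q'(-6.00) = -0.04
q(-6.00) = -0.09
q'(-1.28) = -0.09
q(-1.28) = 0.43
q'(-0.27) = 0.10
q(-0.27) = 0.43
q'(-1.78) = -0.26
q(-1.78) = 0.51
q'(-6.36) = -0.03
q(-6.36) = -0.08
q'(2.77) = 0.23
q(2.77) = -0.26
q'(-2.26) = -0.79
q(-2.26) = 0.74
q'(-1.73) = -0.24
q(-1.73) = 0.50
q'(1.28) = 25.13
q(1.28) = 3.48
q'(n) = -2*(-2*n - 3 + sqrt(2))/(n^2 - sqrt(2)*n + 3*n - 3*sqrt(2))^2 = 2*(2*n - sqrt(2) + 3)/(n^2 - sqrt(2)*n + 3*n - 3*sqrt(2))^2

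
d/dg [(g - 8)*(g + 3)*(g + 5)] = 3*g^2 - 49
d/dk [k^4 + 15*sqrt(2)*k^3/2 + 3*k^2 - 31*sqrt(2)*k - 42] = 4*k^3 + 45*sqrt(2)*k^2/2 + 6*k - 31*sqrt(2)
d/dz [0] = 0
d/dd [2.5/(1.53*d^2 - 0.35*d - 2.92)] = (0.875 - 7.65*d)/(-1.53*d^2 + 0.35*d + 2.92)^2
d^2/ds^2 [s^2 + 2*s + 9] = 2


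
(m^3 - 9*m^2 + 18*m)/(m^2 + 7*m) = (m^2 - 9*m + 18)/(m + 7)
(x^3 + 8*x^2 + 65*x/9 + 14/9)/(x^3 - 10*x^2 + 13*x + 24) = (9*x^3 + 72*x^2 + 65*x + 14)/(9*(x^3 - 10*x^2 + 13*x + 24))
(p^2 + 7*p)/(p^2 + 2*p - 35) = p/(p - 5)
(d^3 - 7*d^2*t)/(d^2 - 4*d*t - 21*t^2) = d^2/(d + 3*t)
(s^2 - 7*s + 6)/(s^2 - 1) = (s - 6)/(s + 1)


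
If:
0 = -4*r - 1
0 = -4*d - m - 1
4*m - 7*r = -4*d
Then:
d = -3/16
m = -1/4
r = -1/4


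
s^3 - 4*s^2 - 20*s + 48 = (s - 6)*(s - 2)*(s + 4)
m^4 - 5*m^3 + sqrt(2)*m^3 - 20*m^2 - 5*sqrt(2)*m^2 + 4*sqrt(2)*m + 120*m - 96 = (m - 4)*(m - 1)*(m - 3*sqrt(2))*(m + 4*sqrt(2))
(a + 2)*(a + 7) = a^2 + 9*a + 14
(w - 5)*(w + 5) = w^2 - 25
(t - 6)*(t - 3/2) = t^2 - 15*t/2 + 9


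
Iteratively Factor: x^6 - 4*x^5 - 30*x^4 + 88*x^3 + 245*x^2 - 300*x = (x)*(x^5 - 4*x^4 - 30*x^3 + 88*x^2 + 245*x - 300) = x*(x - 1)*(x^4 - 3*x^3 - 33*x^2 + 55*x + 300) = x*(x - 5)*(x - 1)*(x^3 + 2*x^2 - 23*x - 60) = x*(x - 5)*(x - 1)*(x + 4)*(x^2 - 2*x - 15) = x*(x - 5)*(x - 1)*(x + 3)*(x + 4)*(x - 5)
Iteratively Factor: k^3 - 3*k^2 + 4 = (k + 1)*(k^2 - 4*k + 4) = (k - 2)*(k + 1)*(k - 2)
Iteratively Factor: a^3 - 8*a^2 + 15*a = (a - 3)*(a^2 - 5*a) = a*(a - 3)*(a - 5)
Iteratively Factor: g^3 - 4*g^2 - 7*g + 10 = (g + 2)*(g^2 - 6*g + 5) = (g - 1)*(g + 2)*(g - 5)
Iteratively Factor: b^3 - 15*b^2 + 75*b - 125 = (b - 5)*(b^2 - 10*b + 25) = (b - 5)^2*(b - 5)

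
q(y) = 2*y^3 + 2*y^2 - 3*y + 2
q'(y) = 6*y^2 + 4*y - 3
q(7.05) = 781.06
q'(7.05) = 323.42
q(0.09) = 1.75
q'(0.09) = -2.59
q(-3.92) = -75.98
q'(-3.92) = 73.52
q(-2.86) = -19.85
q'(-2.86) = 34.64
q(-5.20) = -209.54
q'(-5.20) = 138.44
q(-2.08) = -1.11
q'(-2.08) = 14.64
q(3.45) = 97.58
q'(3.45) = 82.22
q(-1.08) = 5.05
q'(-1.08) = -0.32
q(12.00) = 3710.00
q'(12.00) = 909.00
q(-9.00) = -1267.00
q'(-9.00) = 447.00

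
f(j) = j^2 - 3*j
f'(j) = 2*j - 3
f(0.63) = -1.49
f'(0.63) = -1.74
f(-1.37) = 5.99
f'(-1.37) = -5.74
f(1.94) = -2.06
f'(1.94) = 0.88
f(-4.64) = 35.45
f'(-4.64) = -12.28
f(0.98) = -1.98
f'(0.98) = -1.04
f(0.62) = -1.48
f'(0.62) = -1.76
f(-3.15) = 19.37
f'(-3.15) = -9.30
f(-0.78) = 2.95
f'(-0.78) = -4.56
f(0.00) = 0.00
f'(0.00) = -3.00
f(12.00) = 108.00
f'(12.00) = 21.00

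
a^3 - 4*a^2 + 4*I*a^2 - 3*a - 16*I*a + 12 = (a - 4)*(a + I)*(a + 3*I)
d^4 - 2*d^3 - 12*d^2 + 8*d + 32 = (d - 4)*(d - 2)*(d + 2)^2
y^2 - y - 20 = (y - 5)*(y + 4)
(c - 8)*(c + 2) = c^2 - 6*c - 16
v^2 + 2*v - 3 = (v - 1)*(v + 3)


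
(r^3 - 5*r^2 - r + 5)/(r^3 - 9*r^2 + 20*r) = (r^2 - 1)/(r*(r - 4))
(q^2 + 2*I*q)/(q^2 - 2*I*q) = (q + 2*I)/(q - 2*I)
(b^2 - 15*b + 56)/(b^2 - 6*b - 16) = (b - 7)/(b + 2)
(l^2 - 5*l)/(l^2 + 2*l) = (l - 5)/(l + 2)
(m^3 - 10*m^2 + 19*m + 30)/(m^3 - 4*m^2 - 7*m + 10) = (m^2 - 5*m - 6)/(m^2 + m - 2)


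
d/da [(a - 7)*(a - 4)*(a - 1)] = 3*a^2 - 24*a + 39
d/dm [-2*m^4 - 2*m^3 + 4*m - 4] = -8*m^3 - 6*m^2 + 4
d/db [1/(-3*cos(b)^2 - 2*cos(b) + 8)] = -2*(3*cos(b) + 1)*sin(b)/(3*cos(b)^2 + 2*cos(b) - 8)^2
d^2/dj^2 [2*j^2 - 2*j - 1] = 4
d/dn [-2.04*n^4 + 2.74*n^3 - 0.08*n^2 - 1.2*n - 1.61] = -8.16*n^3 + 8.22*n^2 - 0.16*n - 1.2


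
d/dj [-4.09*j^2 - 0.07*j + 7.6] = -8.18*j - 0.07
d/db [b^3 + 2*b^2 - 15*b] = 3*b^2 + 4*b - 15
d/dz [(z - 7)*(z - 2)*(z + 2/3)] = 3*z^2 - 50*z/3 + 8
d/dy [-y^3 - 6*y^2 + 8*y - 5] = -3*y^2 - 12*y + 8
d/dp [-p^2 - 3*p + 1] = -2*p - 3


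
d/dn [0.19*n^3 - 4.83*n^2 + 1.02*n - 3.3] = 0.57*n^2 - 9.66*n + 1.02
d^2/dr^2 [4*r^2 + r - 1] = 8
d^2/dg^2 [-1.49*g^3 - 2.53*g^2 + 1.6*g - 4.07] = -8.94*g - 5.06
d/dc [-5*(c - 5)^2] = 50 - 10*c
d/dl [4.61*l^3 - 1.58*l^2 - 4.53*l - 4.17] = 13.83*l^2 - 3.16*l - 4.53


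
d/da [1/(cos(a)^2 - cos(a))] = (-sin(a)/cos(a)^2 + 2*tan(a))/(cos(a) - 1)^2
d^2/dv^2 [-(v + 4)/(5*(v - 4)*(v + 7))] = 2*(-v^3 - 12*v^2 - 120*v - 232)/(5*(v^6 + 9*v^5 - 57*v^4 - 477*v^3 + 1596*v^2 + 7056*v - 21952))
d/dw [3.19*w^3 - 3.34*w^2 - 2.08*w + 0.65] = 9.57*w^2 - 6.68*w - 2.08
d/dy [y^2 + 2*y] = 2*y + 2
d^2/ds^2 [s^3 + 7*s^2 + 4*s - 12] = 6*s + 14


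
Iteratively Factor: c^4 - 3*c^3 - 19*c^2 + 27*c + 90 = (c + 3)*(c^3 - 6*c^2 - c + 30) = (c + 2)*(c + 3)*(c^2 - 8*c + 15) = (c - 3)*(c + 2)*(c + 3)*(c - 5)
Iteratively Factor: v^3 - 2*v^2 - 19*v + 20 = (v - 1)*(v^2 - v - 20) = (v - 5)*(v - 1)*(v + 4)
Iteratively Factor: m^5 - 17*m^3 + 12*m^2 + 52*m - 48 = (m - 1)*(m^4 + m^3 - 16*m^2 - 4*m + 48) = (m - 1)*(m + 2)*(m^3 - m^2 - 14*m + 24) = (m - 1)*(m + 2)*(m + 4)*(m^2 - 5*m + 6) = (m - 3)*(m - 1)*(m + 2)*(m + 4)*(m - 2)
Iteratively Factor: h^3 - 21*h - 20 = (h - 5)*(h^2 + 5*h + 4) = (h - 5)*(h + 4)*(h + 1)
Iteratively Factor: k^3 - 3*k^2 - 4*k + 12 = (k - 3)*(k^2 - 4) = (k - 3)*(k + 2)*(k - 2)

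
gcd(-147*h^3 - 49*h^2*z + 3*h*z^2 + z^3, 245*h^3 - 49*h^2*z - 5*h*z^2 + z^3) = -49*h^2 + z^2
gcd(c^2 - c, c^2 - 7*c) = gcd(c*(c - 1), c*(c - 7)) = c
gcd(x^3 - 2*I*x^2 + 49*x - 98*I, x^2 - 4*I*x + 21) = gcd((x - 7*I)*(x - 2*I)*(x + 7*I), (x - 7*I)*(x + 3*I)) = x - 7*I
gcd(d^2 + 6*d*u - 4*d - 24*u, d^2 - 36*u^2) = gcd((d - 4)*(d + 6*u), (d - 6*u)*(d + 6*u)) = d + 6*u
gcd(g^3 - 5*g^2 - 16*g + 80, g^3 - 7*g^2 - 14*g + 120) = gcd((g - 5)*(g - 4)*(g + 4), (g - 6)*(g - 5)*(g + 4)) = g^2 - g - 20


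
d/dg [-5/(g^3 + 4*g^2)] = 5*(3*g + 8)/(g^3*(g + 4)^2)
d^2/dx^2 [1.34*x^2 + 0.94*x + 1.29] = 2.68000000000000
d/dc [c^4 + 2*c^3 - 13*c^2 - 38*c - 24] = 4*c^3 + 6*c^2 - 26*c - 38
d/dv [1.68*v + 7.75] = 1.68000000000000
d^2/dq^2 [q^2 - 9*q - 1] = 2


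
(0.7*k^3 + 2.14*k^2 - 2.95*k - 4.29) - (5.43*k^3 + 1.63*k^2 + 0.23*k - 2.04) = -4.73*k^3 + 0.51*k^2 - 3.18*k - 2.25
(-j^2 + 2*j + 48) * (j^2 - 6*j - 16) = -j^4 + 8*j^3 + 52*j^2 - 320*j - 768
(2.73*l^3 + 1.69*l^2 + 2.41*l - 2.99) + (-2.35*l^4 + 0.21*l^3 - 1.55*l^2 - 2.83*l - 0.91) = -2.35*l^4 + 2.94*l^3 + 0.14*l^2 - 0.42*l - 3.9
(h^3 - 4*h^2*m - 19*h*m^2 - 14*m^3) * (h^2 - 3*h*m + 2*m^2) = h^5 - 7*h^4*m - 5*h^3*m^2 + 35*h^2*m^3 + 4*h*m^4 - 28*m^5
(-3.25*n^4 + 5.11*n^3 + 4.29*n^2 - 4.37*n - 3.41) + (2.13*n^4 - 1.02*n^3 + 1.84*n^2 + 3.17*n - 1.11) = -1.12*n^4 + 4.09*n^3 + 6.13*n^2 - 1.2*n - 4.52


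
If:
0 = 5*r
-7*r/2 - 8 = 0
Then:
No Solution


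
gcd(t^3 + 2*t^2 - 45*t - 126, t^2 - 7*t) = t - 7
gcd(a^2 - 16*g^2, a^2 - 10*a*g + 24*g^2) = a - 4*g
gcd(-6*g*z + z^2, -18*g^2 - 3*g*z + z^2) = -6*g + z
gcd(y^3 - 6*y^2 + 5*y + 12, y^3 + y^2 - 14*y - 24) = y - 4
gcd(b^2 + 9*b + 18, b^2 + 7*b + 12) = b + 3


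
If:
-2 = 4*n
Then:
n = -1/2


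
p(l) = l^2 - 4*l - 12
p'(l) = 2*l - 4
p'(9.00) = 14.00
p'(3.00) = 2.00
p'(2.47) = 0.94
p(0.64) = -14.15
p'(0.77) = -2.46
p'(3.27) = 2.54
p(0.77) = -14.49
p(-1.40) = -4.44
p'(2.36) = 0.72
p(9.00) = 33.00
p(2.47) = -15.78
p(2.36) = -15.87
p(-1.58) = -3.18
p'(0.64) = -2.72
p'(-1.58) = -7.16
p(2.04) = -16.00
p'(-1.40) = -6.80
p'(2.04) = 0.08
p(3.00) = -15.00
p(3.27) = -14.39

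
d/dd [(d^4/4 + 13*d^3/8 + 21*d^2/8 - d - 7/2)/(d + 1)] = (3*d^4 + 17*d^3 + 30*d^2 + 21*d + 10)/(4*(d^2 + 2*d + 1))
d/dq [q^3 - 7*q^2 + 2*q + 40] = 3*q^2 - 14*q + 2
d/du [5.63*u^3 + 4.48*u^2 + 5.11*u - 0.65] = 16.89*u^2 + 8.96*u + 5.11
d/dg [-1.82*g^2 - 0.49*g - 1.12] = -3.64*g - 0.49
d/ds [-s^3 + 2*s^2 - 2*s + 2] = -3*s^2 + 4*s - 2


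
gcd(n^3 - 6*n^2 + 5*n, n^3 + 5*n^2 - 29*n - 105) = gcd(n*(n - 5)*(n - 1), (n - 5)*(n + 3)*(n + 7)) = n - 5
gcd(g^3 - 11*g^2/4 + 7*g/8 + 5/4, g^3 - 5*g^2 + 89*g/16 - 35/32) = g - 5/4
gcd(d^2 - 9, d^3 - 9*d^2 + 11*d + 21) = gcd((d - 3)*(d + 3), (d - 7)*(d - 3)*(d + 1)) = d - 3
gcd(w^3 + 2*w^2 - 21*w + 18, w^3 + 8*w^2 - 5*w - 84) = w - 3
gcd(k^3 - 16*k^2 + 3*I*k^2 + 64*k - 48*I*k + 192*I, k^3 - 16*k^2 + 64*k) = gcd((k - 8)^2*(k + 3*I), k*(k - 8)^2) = k^2 - 16*k + 64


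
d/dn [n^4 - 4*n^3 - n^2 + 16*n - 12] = 4*n^3 - 12*n^2 - 2*n + 16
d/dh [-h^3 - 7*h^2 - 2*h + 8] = -3*h^2 - 14*h - 2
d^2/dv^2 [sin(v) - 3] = -sin(v)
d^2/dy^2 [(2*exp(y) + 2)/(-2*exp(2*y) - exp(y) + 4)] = (-8*exp(4*y) - 28*exp(3*y) - 108*exp(2*y) - 74*exp(y) - 40)*exp(y)/(8*exp(6*y) + 12*exp(5*y) - 42*exp(4*y) - 47*exp(3*y) + 84*exp(2*y) + 48*exp(y) - 64)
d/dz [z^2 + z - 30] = 2*z + 1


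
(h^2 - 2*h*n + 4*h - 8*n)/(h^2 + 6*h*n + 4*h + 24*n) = (h - 2*n)/(h + 6*n)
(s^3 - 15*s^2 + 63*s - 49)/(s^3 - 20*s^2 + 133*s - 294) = (s - 1)/(s - 6)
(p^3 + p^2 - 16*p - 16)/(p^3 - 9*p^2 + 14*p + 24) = (p + 4)/(p - 6)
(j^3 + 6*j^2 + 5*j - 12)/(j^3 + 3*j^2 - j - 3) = (j + 4)/(j + 1)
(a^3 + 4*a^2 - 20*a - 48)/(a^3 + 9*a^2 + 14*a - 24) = (a^2 - 2*a - 8)/(a^2 + 3*a - 4)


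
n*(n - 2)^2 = n^3 - 4*n^2 + 4*n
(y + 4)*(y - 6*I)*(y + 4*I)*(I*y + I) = I*y^4 + 2*y^3 + 5*I*y^3 + 10*y^2 + 28*I*y^2 + 8*y + 120*I*y + 96*I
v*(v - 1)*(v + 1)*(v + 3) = v^4 + 3*v^3 - v^2 - 3*v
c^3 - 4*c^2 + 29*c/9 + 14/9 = (c - 7/3)*(c - 2)*(c + 1/3)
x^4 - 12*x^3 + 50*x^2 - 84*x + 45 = (x - 5)*(x - 3)^2*(x - 1)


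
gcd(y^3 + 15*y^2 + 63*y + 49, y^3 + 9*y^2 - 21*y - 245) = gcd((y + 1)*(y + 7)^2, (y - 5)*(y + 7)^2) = y^2 + 14*y + 49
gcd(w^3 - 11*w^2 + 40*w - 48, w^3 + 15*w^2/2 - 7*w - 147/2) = w - 3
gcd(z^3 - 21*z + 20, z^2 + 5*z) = z + 5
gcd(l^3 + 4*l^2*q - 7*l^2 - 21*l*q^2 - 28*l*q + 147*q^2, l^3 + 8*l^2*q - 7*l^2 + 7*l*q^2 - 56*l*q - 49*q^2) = l^2 + 7*l*q - 7*l - 49*q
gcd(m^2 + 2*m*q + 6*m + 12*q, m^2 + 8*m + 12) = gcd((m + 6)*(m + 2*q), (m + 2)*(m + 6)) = m + 6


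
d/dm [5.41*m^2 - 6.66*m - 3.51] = 10.82*m - 6.66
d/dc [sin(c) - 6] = cos(c)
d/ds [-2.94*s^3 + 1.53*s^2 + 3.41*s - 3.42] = -8.82*s^2 + 3.06*s + 3.41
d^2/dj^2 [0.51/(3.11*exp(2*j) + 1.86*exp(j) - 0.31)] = (0.51*(6.22*exp(j) + 1.86)*(12.44*exp(j) + 3.72)*exp(j) - (6.3444*exp(j) + 0.9486)*(3.11*exp(2*j) + 1.86*exp(j) - 0.31))*exp(j)/(3.11*exp(2*j) + 1.86*exp(j) - 0.31)^3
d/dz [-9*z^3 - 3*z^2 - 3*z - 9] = -27*z^2 - 6*z - 3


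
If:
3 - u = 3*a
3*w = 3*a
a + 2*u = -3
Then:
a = 9/5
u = -12/5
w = 9/5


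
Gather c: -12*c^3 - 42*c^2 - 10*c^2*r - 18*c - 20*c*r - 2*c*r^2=-12*c^3 + c^2*(-10*r - 42) + c*(-2*r^2 - 20*r - 18)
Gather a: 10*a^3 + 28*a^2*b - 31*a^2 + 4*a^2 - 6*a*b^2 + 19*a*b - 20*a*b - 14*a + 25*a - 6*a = 10*a^3 + a^2*(28*b - 27) + a*(-6*b^2 - b + 5)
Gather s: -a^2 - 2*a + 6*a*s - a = -a^2 + 6*a*s - 3*a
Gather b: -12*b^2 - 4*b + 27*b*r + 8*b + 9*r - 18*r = -12*b^2 + b*(27*r + 4) - 9*r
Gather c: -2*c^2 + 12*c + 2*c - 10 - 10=-2*c^2 + 14*c - 20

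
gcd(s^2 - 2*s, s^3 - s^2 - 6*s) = s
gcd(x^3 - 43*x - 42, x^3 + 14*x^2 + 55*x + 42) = x^2 + 7*x + 6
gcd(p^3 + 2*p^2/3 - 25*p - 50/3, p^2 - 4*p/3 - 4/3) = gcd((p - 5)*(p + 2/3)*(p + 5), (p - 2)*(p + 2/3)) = p + 2/3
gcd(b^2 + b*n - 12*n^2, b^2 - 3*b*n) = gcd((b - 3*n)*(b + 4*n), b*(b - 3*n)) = b - 3*n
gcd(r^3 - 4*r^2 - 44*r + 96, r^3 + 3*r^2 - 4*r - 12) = r - 2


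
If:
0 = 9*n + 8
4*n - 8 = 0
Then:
No Solution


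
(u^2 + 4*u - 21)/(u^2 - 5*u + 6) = (u + 7)/(u - 2)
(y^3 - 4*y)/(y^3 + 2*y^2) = (y - 2)/y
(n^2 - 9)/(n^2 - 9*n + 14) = (n^2 - 9)/(n^2 - 9*n + 14)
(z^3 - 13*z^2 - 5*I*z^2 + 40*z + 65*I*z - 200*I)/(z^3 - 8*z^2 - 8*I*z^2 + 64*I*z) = (z^2 - 5*z*(1 + I) + 25*I)/(z*(z - 8*I))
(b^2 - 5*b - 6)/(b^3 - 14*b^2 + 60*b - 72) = (b + 1)/(b^2 - 8*b + 12)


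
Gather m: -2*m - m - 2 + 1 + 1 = -3*m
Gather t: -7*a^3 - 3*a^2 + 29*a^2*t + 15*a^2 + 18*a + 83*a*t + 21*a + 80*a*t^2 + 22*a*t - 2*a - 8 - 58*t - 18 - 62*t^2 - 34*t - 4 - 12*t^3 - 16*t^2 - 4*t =-7*a^3 + 12*a^2 + 37*a - 12*t^3 + t^2*(80*a - 78) + t*(29*a^2 + 105*a - 96) - 30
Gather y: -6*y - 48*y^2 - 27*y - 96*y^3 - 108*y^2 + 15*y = -96*y^3 - 156*y^2 - 18*y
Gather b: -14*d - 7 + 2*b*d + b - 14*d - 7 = b*(2*d + 1) - 28*d - 14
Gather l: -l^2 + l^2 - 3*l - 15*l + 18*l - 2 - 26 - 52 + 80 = 0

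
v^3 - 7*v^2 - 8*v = v*(v - 8)*(v + 1)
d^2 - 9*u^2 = (d - 3*u)*(d + 3*u)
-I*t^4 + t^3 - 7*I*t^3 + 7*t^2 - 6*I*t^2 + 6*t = t*(t + 1)*(t + 6)*(-I*t + 1)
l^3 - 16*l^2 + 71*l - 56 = (l - 8)*(l - 7)*(l - 1)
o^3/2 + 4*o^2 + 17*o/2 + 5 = (o/2 + 1/2)*(o + 2)*(o + 5)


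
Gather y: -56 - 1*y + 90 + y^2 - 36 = y^2 - y - 2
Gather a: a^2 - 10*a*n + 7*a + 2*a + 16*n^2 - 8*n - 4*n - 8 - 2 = a^2 + a*(9 - 10*n) + 16*n^2 - 12*n - 10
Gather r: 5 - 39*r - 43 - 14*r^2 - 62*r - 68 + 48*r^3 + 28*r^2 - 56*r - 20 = 48*r^3 + 14*r^2 - 157*r - 126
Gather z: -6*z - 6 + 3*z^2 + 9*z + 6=3*z^2 + 3*z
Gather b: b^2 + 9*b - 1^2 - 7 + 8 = b^2 + 9*b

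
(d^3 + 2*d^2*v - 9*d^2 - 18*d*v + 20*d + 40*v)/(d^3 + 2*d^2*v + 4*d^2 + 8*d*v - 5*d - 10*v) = (d^2 - 9*d + 20)/(d^2 + 4*d - 5)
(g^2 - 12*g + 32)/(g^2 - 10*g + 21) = (g^2 - 12*g + 32)/(g^2 - 10*g + 21)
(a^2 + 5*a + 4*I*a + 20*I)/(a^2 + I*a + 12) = (a + 5)/(a - 3*I)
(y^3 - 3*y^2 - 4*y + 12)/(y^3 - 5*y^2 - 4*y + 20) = (y - 3)/(y - 5)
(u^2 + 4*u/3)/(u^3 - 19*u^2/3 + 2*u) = (3*u + 4)/(3*u^2 - 19*u + 6)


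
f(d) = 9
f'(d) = 0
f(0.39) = 9.00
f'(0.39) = 0.00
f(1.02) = 9.00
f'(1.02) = 0.00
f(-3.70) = 9.00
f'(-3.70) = 0.00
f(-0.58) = 9.00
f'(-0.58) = 0.00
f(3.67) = 9.00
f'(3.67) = 0.00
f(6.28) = 9.00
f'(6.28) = 0.00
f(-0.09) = 9.00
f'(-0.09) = 0.00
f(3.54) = 9.00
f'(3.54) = 0.00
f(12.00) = 9.00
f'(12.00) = 0.00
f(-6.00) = 9.00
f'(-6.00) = 0.00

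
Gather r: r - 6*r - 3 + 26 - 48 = -5*r - 25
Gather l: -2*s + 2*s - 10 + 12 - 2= 0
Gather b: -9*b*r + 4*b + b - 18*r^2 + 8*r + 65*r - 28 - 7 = b*(5 - 9*r) - 18*r^2 + 73*r - 35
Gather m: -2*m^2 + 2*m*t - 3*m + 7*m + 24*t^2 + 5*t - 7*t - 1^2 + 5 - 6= -2*m^2 + m*(2*t + 4) + 24*t^2 - 2*t - 2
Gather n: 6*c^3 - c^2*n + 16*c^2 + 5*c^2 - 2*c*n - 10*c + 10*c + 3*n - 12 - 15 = 6*c^3 + 21*c^2 + n*(-c^2 - 2*c + 3) - 27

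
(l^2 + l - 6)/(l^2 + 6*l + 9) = (l - 2)/(l + 3)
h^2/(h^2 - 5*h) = h/(h - 5)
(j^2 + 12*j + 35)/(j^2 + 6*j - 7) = (j + 5)/(j - 1)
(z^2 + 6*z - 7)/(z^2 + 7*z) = (z - 1)/z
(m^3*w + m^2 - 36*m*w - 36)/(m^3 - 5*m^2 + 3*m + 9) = (m^3*w + m^2 - 36*m*w - 36)/(m^3 - 5*m^2 + 3*m + 9)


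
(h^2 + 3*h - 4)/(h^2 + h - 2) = (h + 4)/(h + 2)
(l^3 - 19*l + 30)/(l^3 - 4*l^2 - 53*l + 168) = (l^2 + 3*l - 10)/(l^2 - l - 56)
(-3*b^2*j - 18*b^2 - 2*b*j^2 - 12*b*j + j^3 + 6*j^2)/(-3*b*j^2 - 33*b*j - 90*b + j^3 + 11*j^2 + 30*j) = (b + j)/(j + 5)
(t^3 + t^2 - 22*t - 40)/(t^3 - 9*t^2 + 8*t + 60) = (t + 4)/(t - 6)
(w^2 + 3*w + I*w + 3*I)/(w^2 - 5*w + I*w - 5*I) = (w + 3)/(w - 5)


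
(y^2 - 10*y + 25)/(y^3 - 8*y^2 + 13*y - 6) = (y^2 - 10*y + 25)/(y^3 - 8*y^2 + 13*y - 6)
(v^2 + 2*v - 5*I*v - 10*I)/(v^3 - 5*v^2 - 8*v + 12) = (v - 5*I)/(v^2 - 7*v + 6)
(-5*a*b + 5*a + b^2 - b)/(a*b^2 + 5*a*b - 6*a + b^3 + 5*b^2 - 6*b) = (-5*a + b)/(a*b + 6*a + b^2 + 6*b)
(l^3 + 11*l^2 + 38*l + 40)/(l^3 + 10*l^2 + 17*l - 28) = (l^2 + 7*l + 10)/(l^2 + 6*l - 7)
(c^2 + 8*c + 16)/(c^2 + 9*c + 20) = (c + 4)/(c + 5)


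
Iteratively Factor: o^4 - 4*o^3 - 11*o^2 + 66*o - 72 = (o - 2)*(o^3 - 2*o^2 - 15*o + 36) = (o - 3)*(o - 2)*(o^2 + o - 12) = (o - 3)*(o - 2)*(o + 4)*(o - 3)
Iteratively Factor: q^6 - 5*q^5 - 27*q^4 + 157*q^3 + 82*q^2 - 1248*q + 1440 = (q - 2)*(q^5 - 3*q^4 - 33*q^3 + 91*q^2 + 264*q - 720) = (q - 5)*(q - 2)*(q^4 + 2*q^3 - 23*q^2 - 24*q + 144) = (q - 5)*(q - 2)*(q + 4)*(q^3 - 2*q^2 - 15*q + 36) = (q - 5)*(q - 3)*(q - 2)*(q + 4)*(q^2 + q - 12) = (q - 5)*(q - 3)^2*(q - 2)*(q + 4)*(q + 4)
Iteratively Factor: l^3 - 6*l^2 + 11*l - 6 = (l - 3)*(l^2 - 3*l + 2) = (l - 3)*(l - 2)*(l - 1)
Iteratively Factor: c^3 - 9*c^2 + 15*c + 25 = (c - 5)*(c^2 - 4*c - 5) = (c - 5)*(c + 1)*(c - 5)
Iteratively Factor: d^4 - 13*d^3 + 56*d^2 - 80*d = (d)*(d^3 - 13*d^2 + 56*d - 80) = d*(d - 4)*(d^2 - 9*d + 20) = d*(d - 4)^2*(d - 5)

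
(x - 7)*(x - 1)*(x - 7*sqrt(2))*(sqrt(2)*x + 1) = sqrt(2)*x^4 - 13*x^3 - 8*sqrt(2)*x^3 + 104*x^2 - 91*x + 56*sqrt(2)*x - 49*sqrt(2)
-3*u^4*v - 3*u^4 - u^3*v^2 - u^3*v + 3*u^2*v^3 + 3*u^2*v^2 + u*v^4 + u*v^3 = (-u + v)*(u + v)*(3*u + v)*(u*v + u)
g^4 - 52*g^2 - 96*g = g*(g - 8)*(g + 2)*(g + 6)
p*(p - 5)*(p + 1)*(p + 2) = p^4 - 2*p^3 - 13*p^2 - 10*p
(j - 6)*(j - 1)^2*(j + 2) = j^4 - 6*j^3 - 3*j^2 + 20*j - 12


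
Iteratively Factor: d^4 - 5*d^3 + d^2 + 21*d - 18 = (d - 3)*(d^3 - 2*d^2 - 5*d + 6) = (d - 3)^2*(d^2 + d - 2) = (d - 3)^2*(d + 2)*(d - 1)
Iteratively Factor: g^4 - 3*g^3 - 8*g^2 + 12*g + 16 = (g - 4)*(g^3 + g^2 - 4*g - 4) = (g - 4)*(g + 1)*(g^2 - 4) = (g - 4)*(g - 2)*(g + 1)*(g + 2)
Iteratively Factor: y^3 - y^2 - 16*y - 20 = (y + 2)*(y^2 - 3*y - 10) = (y - 5)*(y + 2)*(y + 2)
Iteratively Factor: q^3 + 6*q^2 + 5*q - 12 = (q + 4)*(q^2 + 2*q - 3) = (q - 1)*(q + 4)*(q + 3)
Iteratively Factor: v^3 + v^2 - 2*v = (v)*(v^2 + v - 2) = v*(v + 2)*(v - 1)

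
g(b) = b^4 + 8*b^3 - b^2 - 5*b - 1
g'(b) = 4*b^3 + 24*b^2 - 2*b - 5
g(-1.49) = -17.30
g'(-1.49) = 38.03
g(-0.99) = -3.83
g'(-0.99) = 16.62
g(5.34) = 1975.11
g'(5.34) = 1277.79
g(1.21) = 7.80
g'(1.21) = 34.80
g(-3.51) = -189.93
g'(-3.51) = 124.73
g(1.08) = 3.87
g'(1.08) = 25.87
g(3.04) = 284.72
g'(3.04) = 323.10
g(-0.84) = -1.75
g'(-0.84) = 11.24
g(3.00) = 272.00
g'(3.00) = 313.00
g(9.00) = 12266.00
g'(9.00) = 4837.00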